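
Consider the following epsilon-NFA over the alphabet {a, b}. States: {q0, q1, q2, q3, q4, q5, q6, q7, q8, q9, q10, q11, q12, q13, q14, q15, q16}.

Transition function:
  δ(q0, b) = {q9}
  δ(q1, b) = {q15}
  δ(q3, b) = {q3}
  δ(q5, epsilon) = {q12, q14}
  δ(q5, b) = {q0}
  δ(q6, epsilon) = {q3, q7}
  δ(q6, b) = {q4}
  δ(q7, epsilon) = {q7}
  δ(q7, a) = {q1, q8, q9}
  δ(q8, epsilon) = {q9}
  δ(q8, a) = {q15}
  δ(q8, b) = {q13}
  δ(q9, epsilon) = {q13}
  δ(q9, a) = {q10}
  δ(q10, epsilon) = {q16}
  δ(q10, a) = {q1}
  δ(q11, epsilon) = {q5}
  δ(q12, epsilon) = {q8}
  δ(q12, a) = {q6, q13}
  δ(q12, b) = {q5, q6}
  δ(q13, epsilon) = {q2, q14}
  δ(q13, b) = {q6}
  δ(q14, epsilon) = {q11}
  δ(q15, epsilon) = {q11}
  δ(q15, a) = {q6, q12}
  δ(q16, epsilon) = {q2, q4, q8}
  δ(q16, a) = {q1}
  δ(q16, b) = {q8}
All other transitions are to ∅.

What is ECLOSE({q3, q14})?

{q2, q3, q5, q8, q9, q11, q12, q13, q14}

Start with {q3, q14}.
From q14 via epsilon: add q11.
From q11 via epsilon: add q5.
From q5 via epsilon: add q12.
From q12 via epsilon: add q8.
From q8 via epsilon: add q9.
From q9 via epsilon: add q13.
From q13 via epsilon: add q2.
No new states can be added; the closed set is {q2, q3, q5, q8, q9, q11, q12, q13, q14}.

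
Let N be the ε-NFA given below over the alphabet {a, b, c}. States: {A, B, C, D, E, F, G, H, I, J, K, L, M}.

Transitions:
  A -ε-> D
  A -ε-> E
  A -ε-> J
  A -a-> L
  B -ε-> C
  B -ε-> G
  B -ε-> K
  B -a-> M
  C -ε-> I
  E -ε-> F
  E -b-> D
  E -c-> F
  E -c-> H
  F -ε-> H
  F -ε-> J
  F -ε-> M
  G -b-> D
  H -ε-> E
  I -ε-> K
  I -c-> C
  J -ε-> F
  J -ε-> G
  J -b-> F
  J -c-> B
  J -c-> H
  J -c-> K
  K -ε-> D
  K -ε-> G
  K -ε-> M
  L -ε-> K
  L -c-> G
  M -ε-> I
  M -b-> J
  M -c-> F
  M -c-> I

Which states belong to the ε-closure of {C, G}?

{C, D, G, I, K, M}

Start with {C, G}.
From C via ε: add I.
From I via ε: add K.
From K via ε: add D, M.
No new states can be added; the closed set is {C, D, G, I, K, M}.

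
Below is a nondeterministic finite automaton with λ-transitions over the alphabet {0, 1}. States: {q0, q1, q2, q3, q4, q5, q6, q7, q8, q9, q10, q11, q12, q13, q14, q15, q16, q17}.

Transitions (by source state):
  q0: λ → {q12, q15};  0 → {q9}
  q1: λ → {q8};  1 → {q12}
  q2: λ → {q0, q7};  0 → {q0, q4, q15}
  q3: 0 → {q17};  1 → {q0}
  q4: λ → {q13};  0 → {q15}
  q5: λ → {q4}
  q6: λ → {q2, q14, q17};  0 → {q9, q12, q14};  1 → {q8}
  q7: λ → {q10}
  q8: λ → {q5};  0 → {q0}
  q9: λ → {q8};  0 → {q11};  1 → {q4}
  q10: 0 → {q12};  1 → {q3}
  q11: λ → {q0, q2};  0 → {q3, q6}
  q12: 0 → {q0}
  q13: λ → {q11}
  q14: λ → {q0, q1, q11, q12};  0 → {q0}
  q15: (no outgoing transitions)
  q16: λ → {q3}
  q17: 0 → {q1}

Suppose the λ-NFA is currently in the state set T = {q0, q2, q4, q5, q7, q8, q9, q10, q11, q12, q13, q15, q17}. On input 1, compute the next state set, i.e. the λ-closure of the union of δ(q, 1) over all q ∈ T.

q9 on 1 → {q4}.
q10 on 1 → {q3}.
No 1-transition from q0, q2, q4, q5, q7, q8, q11, q12, q13, q15, q17.
Union after reading 1: {q3, q4}.
Now take the λ-closure:
From q4 via λ: add q13.
From q13 via λ: add q11.
From q11 via λ: add q0, q2.
From q0 via λ: add q12, q15.
From q2 via λ: add q7.
From q7 via λ: add q10.
No new states can be added; the closed set is {q0, q2, q3, q4, q7, q10, q11, q12, q13, q15}.

{q0, q2, q3, q4, q7, q10, q11, q12, q13, q15}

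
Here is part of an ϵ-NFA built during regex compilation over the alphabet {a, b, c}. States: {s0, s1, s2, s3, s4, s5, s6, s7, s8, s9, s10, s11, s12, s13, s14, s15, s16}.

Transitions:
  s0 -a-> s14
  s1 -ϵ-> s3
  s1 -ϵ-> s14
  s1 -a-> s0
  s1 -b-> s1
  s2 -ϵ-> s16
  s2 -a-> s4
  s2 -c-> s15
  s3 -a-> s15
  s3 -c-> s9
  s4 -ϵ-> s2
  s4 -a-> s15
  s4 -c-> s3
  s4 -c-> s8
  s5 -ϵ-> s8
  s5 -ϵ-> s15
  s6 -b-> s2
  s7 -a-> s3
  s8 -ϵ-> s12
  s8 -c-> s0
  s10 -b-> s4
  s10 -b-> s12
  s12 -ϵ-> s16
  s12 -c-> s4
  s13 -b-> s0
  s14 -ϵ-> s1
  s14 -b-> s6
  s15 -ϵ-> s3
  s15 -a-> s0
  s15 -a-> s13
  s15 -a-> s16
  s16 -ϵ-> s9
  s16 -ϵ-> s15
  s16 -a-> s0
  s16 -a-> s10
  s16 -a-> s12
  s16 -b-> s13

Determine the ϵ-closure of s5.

Start with {s5}.
From s5 via ϵ: add s8, s15.
From s8 via ϵ: add s12.
From s15 via ϵ: add s3.
From s12 via ϵ: add s16.
From s16 via ϵ: add s9.
No new states can be added; the closed set is {s3, s5, s8, s9, s12, s15, s16}.

{s3, s5, s8, s9, s12, s15, s16}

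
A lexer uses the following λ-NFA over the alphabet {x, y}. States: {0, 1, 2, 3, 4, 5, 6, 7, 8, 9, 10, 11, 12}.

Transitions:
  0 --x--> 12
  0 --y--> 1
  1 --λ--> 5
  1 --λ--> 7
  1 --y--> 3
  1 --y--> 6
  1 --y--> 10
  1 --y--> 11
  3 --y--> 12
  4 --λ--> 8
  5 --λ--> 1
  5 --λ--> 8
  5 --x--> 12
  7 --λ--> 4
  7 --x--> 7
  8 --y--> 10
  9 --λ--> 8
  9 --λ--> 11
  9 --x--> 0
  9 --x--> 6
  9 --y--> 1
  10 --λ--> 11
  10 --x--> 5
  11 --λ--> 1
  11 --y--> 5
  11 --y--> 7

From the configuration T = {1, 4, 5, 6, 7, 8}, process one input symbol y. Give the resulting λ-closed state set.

{1, 3, 4, 5, 6, 7, 8, 10, 11}

1 on y → {3, 6, 10, 11}.
8 on y → {10}.
No y-transition from 4, 5, 6, 7.
Union after reading y: {3, 6, 10, 11}.
Now take the λ-closure:
From 11 via λ: add 1.
From 1 via λ: add 5, 7.
From 5 via λ: add 8.
From 7 via λ: add 4.
No new states can be added; the closed set is {1, 3, 4, 5, 6, 7, 8, 10, 11}.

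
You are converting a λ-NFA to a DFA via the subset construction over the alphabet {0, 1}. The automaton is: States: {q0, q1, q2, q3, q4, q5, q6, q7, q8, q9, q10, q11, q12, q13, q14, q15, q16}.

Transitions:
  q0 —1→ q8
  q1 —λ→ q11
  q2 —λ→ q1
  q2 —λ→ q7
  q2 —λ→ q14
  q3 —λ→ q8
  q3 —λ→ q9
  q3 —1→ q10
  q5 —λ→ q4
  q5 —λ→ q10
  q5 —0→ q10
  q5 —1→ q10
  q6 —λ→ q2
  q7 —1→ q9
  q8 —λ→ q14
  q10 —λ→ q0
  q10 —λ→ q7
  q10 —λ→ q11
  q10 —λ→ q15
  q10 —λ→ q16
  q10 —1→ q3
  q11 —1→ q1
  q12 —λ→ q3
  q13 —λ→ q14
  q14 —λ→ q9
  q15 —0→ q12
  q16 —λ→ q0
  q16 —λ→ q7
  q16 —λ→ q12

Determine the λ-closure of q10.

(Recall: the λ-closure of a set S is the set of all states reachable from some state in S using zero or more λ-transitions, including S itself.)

{q0, q3, q7, q8, q9, q10, q11, q12, q14, q15, q16}

Start with {q10}.
From q10 via λ: add q0, q7, q11, q15, q16.
From q16 via λ: add q12.
From q12 via λ: add q3.
From q3 via λ: add q8, q9.
From q8 via λ: add q14.
No new states can be added; the closed set is {q0, q3, q7, q8, q9, q10, q11, q12, q14, q15, q16}.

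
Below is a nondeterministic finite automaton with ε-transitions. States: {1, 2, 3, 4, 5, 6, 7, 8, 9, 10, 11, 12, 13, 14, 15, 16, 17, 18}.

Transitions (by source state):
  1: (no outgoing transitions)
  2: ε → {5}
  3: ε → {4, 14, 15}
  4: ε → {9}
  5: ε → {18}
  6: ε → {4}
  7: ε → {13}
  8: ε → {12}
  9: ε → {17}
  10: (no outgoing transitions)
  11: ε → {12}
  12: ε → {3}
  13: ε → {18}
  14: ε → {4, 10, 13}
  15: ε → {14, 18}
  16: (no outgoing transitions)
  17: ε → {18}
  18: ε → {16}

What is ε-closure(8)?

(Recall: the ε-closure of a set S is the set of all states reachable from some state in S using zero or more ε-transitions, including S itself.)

{3, 4, 8, 9, 10, 12, 13, 14, 15, 16, 17, 18}

Start with {8}.
From 8 via ε: add 12.
From 12 via ε: add 3.
From 3 via ε: add 4, 14, 15.
From 4 via ε: add 9.
From 14 via ε: add 10, 13.
From 15 via ε: add 18.
From 9 via ε: add 17.
From 18 via ε: add 16.
No new states can be added; the closed set is {3, 4, 8, 9, 10, 12, 13, 14, 15, 16, 17, 18}.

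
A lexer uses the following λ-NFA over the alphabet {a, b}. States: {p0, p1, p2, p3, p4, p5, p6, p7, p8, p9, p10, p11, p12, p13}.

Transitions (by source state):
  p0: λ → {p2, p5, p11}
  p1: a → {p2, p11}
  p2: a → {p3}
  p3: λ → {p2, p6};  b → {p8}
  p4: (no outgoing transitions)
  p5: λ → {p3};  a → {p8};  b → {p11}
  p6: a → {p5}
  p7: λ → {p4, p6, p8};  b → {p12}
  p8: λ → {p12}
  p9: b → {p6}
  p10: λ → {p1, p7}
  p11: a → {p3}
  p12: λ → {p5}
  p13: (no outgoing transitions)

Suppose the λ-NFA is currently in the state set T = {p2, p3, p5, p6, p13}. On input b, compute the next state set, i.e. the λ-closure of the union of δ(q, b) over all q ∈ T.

{p2, p3, p5, p6, p8, p11, p12}

p3 on b → {p8}.
p5 on b → {p11}.
No b-transition from p2, p6, p13.
Union after reading b: {p8, p11}.
Now take the λ-closure:
From p8 via λ: add p12.
From p12 via λ: add p5.
From p5 via λ: add p3.
From p3 via λ: add p2, p6.
No new states can be added; the closed set is {p2, p3, p5, p6, p8, p11, p12}.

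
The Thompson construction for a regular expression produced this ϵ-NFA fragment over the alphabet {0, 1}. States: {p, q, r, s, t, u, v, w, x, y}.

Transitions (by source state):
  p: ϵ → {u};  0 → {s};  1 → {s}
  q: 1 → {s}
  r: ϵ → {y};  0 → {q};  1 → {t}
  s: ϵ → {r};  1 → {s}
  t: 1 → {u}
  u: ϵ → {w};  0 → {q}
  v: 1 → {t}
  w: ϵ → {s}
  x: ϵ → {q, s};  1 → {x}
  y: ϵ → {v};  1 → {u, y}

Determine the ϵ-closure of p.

{p, r, s, u, v, w, y}

Start with {p}.
From p via ϵ: add u.
From u via ϵ: add w.
From w via ϵ: add s.
From s via ϵ: add r.
From r via ϵ: add y.
From y via ϵ: add v.
No new states can be added; the closed set is {p, r, s, u, v, w, y}.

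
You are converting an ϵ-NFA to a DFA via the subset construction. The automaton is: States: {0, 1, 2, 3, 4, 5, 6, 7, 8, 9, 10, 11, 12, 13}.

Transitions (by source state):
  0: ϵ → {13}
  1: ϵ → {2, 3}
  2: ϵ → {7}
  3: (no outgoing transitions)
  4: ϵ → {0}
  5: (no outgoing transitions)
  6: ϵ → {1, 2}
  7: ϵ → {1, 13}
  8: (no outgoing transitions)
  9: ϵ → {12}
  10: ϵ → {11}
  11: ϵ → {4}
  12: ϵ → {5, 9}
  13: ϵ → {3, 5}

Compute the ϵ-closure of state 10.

{0, 3, 4, 5, 10, 11, 13}

Start with {10}.
From 10 via ϵ: add 11.
From 11 via ϵ: add 4.
From 4 via ϵ: add 0.
From 0 via ϵ: add 13.
From 13 via ϵ: add 3, 5.
No new states can be added; the closed set is {0, 3, 4, 5, 10, 11, 13}.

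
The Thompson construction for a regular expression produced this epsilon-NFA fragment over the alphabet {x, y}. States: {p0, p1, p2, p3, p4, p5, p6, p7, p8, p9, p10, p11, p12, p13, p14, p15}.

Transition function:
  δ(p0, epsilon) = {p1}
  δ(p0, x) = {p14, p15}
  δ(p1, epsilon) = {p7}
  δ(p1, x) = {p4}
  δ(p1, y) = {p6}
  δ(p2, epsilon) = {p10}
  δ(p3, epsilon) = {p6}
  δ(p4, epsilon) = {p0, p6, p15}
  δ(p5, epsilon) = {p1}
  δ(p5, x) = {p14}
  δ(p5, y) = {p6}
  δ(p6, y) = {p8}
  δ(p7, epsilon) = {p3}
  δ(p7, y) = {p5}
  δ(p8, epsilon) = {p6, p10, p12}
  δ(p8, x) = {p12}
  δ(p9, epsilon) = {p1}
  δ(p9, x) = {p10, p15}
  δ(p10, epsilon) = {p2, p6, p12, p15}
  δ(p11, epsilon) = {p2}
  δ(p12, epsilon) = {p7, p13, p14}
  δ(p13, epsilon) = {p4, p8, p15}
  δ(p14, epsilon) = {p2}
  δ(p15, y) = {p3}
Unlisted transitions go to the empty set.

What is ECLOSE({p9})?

Start with {p9}.
From p9 via epsilon: add p1.
From p1 via epsilon: add p7.
From p7 via epsilon: add p3.
From p3 via epsilon: add p6.
No new states can be added; the closed set is {p1, p3, p6, p7, p9}.

{p1, p3, p6, p7, p9}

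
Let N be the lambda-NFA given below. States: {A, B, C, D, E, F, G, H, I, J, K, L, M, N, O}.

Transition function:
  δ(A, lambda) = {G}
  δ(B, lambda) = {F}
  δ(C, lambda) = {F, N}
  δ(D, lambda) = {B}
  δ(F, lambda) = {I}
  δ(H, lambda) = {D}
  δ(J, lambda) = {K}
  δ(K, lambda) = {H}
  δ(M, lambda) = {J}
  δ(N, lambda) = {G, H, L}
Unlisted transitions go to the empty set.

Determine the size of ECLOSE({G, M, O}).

Start with {G, M, O}.
From M via lambda: add J.
From J via lambda: add K.
From K via lambda: add H.
From H via lambda: add D.
From D via lambda: add B.
From B via lambda: add F.
From F via lambda: add I.
lambda-closure = {B, D, F, G, H, I, J, K, M, O}, which has 10 states.

10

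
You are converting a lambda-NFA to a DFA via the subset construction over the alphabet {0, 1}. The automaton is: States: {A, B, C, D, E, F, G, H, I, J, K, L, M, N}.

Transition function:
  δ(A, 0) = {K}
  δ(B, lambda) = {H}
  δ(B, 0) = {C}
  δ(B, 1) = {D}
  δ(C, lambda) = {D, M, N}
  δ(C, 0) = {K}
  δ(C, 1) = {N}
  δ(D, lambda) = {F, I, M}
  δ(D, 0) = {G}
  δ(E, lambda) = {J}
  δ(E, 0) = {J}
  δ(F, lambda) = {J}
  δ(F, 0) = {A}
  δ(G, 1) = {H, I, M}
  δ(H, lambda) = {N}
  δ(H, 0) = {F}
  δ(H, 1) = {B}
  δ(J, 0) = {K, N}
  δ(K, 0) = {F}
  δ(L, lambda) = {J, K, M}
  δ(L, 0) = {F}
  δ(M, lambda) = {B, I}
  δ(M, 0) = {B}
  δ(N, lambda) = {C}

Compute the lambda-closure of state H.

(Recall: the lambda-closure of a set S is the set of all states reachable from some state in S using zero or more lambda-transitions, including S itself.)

Start with {H}.
From H via lambda: add N.
From N via lambda: add C.
From C via lambda: add D, M.
From D via lambda: add F, I.
From M via lambda: add B.
From F via lambda: add J.
No new states can be added; the closed set is {B, C, D, F, H, I, J, M, N}.

{B, C, D, F, H, I, J, M, N}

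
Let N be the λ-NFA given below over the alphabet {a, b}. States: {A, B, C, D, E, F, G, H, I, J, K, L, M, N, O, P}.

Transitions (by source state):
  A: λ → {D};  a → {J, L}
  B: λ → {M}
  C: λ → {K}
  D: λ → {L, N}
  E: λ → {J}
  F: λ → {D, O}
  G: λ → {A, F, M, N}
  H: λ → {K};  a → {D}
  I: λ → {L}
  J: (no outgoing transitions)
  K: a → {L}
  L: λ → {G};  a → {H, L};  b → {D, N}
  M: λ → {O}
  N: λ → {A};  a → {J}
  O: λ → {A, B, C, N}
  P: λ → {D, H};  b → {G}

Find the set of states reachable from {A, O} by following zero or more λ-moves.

Start with {A, O}.
From A via λ: add D.
From O via λ: add B, C, N.
From B via λ: add M.
From C via λ: add K.
From D via λ: add L.
From L via λ: add G.
From G via λ: add F.
No new states can be added; the closed set is {A, B, C, D, F, G, K, L, M, N, O}.

{A, B, C, D, F, G, K, L, M, N, O}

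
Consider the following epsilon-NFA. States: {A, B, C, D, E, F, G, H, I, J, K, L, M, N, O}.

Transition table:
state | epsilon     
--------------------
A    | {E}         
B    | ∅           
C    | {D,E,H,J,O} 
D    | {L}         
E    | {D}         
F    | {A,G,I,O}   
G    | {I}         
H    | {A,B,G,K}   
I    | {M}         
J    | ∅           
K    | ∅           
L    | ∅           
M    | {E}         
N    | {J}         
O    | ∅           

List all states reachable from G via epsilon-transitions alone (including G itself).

{D, E, G, I, L, M}

Start with {G}.
From G via epsilon: add I.
From I via epsilon: add M.
From M via epsilon: add E.
From E via epsilon: add D.
From D via epsilon: add L.
No new states can be added; the closed set is {D, E, G, I, L, M}.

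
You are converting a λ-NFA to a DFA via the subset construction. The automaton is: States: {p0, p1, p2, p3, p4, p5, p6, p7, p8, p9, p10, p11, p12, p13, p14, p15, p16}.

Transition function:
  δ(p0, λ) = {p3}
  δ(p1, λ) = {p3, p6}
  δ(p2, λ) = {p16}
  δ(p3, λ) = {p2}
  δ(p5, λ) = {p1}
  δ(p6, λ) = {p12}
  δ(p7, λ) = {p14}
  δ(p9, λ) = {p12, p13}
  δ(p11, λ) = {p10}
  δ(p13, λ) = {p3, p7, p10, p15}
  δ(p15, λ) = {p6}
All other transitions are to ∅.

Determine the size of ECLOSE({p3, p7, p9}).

Start with {p3, p7, p9}.
From p3 via λ: add p2.
From p7 via λ: add p14.
From p9 via λ: add p12, p13.
From p2 via λ: add p16.
From p13 via λ: add p10, p15.
From p15 via λ: add p6.
λ-closure = {p2, p3, p6, p7, p9, p10, p12, p13, p14, p15, p16}, which has 11 states.

11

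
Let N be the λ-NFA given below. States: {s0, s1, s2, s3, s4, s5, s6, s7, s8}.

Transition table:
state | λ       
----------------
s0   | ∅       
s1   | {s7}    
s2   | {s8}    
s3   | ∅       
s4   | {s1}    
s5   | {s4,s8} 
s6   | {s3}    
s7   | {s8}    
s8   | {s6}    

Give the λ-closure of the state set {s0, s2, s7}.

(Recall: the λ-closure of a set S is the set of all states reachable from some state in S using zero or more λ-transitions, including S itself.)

{s0, s2, s3, s6, s7, s8}

Start with {s0, s2, s7}.
From s2 via λ: add s8.
From s8 via λ: add s6.
From s6 via λ: add s3.
No new states can be added; the closed set is {s0, s2, s3, s6, s7, s8}.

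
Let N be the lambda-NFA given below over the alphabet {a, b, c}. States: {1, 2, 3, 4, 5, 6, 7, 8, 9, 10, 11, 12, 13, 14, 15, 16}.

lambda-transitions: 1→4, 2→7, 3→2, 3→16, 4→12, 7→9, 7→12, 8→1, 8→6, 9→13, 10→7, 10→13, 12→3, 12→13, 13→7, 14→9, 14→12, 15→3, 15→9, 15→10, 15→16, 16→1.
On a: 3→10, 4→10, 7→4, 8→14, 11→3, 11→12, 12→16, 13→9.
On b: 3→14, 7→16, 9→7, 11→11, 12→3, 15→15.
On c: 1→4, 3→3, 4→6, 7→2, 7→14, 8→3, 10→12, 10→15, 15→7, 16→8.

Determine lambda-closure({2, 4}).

Start with {2, 4}.
From 2 via lambda: add 7.
From 4 via lambda: add 12.
From 7 via lambda: add 9.
From 12 via lambda: add 3, 13.
From 3 via lambda: add 16.
From 16 via lambda: add 1.
No new states can be added; the closed set is {1, 2, 3, 4, 7, 9, 12, 13, 16}.

{1, 2, 3, 4, 7, 9, 12, 13, 16}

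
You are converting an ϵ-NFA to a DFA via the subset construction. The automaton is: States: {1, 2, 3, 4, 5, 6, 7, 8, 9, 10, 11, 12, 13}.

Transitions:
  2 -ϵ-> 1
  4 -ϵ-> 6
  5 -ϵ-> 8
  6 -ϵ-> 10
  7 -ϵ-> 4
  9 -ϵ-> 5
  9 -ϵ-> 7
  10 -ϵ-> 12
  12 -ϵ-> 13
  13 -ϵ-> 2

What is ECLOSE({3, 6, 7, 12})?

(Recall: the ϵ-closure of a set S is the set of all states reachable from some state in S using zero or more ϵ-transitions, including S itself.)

Start with {3, 6, 7, 12}.
From 6 via ϵ: add 10.
From 7 via ϵ: add 4.
From 12 via ϵ: add 13.
From 13 via ϵ: add 2.
From 2 via ϵ: add 1.
No new states can be added; the closed set is {1, 2, 3, 4, 6, 7, 10, 12, 13}.

{1, 2, 3, 4, 6, 7, 10, 12, 13}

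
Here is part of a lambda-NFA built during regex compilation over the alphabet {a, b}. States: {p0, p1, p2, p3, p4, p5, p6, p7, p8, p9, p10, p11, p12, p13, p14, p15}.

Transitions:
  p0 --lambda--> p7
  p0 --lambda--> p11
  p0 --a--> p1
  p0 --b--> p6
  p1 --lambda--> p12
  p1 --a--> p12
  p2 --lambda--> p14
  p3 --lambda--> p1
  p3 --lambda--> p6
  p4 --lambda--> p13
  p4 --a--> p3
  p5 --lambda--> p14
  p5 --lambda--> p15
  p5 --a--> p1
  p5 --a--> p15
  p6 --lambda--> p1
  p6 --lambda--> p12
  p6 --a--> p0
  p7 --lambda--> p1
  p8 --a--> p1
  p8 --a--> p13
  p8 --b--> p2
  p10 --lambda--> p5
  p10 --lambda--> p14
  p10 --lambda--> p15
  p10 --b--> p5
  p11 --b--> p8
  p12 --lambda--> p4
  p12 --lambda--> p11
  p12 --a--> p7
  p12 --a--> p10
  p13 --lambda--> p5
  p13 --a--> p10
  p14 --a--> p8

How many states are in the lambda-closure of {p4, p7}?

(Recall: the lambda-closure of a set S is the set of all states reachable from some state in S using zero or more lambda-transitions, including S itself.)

Start with {p4, p7}.
From p4 via lambda: add p13.
From p7 via lambda: add p1.
From p1 via lambda: add p12.
From p13 via lambda: add p5.
From p5 via lambda: add p14, p15.
From p12 via lambda: add p11.
lambda-closure = {p1, p4, p5, p7, p11, p12, p13, p14, p15}, which has 9 states.

9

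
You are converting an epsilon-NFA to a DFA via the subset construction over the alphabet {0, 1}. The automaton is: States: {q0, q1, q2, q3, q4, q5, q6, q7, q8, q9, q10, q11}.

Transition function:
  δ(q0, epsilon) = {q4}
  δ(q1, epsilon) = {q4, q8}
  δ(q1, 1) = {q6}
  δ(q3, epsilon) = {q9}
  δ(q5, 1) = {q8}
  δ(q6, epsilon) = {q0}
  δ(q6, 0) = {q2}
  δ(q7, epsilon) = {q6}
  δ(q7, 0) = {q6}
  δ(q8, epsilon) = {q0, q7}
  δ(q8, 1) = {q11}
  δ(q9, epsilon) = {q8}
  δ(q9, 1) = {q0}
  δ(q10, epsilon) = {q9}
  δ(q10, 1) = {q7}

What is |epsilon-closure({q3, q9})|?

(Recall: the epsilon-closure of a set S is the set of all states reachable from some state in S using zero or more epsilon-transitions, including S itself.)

7

Start with {q3, q9}.
From q9 via epsilon: add q8.
From q8 via epsilon: add q0, q7.
From q0 via epsilon: add q4.
From q7 via epsilon: add q6.
epsilon-closure = {q0, q3, q4, q6, q7, q8, q9}, which has 7 states.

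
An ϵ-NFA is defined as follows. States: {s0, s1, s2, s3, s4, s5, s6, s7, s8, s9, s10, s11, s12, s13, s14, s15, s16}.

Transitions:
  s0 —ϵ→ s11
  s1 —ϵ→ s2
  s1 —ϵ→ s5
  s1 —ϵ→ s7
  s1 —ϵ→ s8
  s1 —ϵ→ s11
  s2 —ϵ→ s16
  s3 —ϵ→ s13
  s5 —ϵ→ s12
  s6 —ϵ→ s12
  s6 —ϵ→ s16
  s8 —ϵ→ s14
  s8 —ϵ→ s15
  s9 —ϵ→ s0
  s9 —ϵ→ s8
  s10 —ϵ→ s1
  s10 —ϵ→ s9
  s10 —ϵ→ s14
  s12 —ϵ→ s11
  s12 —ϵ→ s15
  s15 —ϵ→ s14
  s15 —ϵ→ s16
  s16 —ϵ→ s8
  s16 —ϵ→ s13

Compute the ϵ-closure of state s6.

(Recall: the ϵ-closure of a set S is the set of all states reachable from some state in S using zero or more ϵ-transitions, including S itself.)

Start with {s6}.
From s6 via ϵ: add s12, s16.
From s12 via ϵ: add s11, s15.
From s16 via ϵ: add s8, s13.
From s8 via ϵ: add s14.
No new states can be added; the closed set is {s6, s8, s11, s12, s13, s14, s15, s16}.

{s6, s8, s11, s12, s13, s14, s15, s16}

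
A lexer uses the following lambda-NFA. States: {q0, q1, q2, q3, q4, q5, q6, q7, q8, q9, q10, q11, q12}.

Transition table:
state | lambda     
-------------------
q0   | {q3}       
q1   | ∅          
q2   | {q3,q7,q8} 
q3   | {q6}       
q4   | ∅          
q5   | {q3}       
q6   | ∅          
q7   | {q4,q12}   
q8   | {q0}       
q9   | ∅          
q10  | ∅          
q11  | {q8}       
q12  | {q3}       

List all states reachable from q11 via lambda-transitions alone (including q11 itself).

{q0, q3, q6, q8, q11}

Start with {q11}.
From q11 via lambda: add q8.
From q8 via lambda: add q0.
From q0 via lambda: add q3.
From q3 via lambda: add q6.
No new states can be added; the closed set is {q0, q3, q6, q8, q11}.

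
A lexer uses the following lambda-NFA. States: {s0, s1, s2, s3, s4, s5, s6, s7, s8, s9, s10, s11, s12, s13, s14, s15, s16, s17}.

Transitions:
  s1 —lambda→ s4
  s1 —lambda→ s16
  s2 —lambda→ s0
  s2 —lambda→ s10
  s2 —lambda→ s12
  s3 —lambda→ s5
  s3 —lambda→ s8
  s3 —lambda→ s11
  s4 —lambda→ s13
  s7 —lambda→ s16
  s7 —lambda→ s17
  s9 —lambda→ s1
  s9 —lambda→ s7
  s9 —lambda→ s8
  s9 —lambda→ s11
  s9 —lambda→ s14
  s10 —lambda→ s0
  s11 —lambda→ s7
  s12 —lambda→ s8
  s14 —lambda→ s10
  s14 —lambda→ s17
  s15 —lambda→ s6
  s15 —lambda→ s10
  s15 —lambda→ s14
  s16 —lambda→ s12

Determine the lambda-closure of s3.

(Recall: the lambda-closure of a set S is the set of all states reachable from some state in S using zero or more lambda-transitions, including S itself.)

{s3, s5, s7, s8, s11, s12, s16, s17}

Start with {s3}.
From s3 via lambda: add s5, s8, s11.
From s11 via lambda: add s7.
From s7 via lambda: add s16, s17.
From s16 via lambda: add s12.
No new states can be added; the closed set is {s3, s5, s7, s8, s11, s12, s16, s17}.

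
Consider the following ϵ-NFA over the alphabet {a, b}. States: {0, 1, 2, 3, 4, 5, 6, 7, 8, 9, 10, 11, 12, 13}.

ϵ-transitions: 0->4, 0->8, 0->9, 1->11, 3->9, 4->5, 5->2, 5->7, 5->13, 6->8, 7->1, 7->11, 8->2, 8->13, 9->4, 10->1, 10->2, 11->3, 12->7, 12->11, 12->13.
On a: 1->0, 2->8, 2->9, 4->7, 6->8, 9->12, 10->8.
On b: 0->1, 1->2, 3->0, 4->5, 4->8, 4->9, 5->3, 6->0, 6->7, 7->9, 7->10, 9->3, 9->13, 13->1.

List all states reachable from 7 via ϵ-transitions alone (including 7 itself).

Start with {7}.
From 7 via ϵ: add 1, 11.
From 11 via ϵ: add 3.
From 3 via ϵ: add 9.
From 9 via ϵ: add 4.
From 4 via ϵ: add 5.
From 5 via ϵ: add 2, 13.
No new states can be added; the closed set is {1, 2, 3, 4, 5, 7, 9, 11, 13}.

{1, 2, 3, 4, 5, 7, 9, 11, 13}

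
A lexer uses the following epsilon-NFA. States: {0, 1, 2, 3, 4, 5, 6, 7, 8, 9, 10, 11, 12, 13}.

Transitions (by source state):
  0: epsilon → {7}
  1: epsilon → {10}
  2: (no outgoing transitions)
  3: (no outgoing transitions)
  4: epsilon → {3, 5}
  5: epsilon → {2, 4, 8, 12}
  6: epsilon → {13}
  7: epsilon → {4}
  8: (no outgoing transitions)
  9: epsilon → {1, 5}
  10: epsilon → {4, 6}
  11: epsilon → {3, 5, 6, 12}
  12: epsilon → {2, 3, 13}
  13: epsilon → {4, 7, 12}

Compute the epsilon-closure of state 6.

Start with {6}.
From 6 via epsilon: add 13.
From 13 via epsilon: add 4, 7, 12.
From 4 via epsilon: add 3, 5.
From 12 via epsilon: add 2.
From 5 via epsilon: add 8.
No new states can be added; the closed set is {2, 3, 4, 5, 6, 7, 8, 12, 13}.

{2, 3, 4, 5, 6, 7, 8, 12, 13}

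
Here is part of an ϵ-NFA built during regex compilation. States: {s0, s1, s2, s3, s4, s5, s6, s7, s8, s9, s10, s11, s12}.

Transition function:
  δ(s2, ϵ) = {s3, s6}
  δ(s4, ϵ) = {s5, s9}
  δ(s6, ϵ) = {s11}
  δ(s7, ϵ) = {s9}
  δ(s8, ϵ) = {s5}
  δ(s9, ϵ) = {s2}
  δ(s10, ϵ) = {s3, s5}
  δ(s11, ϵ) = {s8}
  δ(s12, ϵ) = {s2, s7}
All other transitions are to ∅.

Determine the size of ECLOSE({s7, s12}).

Start with {s7, s12}.
From s7 via ϵ: add s9.
From s12 via ϵ: add s2.
From s2 via ϵ: add s3, s6.
From s6 via ϵ: add s11.
From s11 via ϵ: add s8.
From s8 via ϵ: add s5.
ϵ-closure = {s2, s3, s5, s6, s7, s8, s9, s11, s12}, which has 9 states.

9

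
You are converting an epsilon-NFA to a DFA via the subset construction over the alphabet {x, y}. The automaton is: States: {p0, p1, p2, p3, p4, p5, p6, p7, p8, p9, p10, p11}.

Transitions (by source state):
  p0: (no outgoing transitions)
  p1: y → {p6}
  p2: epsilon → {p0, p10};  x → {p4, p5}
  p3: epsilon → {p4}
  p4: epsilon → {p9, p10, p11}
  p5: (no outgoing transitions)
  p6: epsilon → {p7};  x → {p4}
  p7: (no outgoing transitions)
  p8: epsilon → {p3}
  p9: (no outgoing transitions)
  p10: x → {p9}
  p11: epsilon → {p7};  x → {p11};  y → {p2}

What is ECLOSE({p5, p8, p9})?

{p3, p4, p5, p7, p8, p9, p10, p11}

Start with {p5, p8, p9}.
From p8 via epsilon: add p3.
From p3 via epsilon: add p4.
From p4 via epsilon: add p10, p11.
From p11 via epsilon: add p7.
No new states can be added; the closed set is {p3, p4, p5, p7, p8, p9, p10, p11}.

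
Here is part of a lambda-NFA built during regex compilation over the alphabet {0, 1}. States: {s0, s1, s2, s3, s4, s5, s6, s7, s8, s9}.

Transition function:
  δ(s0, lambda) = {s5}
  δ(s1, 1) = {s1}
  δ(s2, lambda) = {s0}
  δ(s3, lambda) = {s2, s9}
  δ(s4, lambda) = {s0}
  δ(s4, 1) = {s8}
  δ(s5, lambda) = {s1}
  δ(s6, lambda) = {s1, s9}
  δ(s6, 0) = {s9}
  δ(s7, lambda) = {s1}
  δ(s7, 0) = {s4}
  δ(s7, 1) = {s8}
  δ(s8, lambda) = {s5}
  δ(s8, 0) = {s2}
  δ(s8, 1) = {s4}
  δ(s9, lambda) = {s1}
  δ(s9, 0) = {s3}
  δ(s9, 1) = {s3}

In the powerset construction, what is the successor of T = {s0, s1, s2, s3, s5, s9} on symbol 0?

s9 on 0 → {s3}.
No 0-transition from s0, s1, s2, s3, s5.
Union after reading 0: {s3}.
Now take the lambda-closure:
From s3 via lambda: add s2, s9.
From s2 via lambda: add s0.
From s9 via lambda: add s1.
From s0 via lambda: add s5.
No new states can be added; the closed set is {s0, s1, s2, s3, s5, s9}.

{s0, s1, s2, s3, s5, s9}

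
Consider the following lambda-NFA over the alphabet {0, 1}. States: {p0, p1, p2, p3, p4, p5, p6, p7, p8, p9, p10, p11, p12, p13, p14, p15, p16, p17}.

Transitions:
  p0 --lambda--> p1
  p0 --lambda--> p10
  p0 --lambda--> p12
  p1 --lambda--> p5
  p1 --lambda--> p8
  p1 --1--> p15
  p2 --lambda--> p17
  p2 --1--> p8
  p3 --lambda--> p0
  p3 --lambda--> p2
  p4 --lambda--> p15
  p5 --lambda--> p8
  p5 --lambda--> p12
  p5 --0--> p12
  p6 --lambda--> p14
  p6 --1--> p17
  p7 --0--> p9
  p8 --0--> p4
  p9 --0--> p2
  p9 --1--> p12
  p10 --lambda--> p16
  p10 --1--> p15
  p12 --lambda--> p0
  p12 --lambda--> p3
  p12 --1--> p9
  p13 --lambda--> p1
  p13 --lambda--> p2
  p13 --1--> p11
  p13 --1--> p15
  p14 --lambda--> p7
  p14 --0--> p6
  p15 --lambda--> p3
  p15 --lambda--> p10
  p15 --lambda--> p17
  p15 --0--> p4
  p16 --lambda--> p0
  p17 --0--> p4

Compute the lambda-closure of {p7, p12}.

{p0, p1, p2, p3, p5, p7, p8, p10, p12, p16, p17}

Start with {p7, p12}.
From p12 via lambda: add p0, p3.
From p0 via lambda: add p1, p10.
From p3 via lambda: add p2.
From p1 via lambda: add p5, p8.
From p2 via lambda: add p17.
From p10 via lambda: add p16.
No new states can be added; the closed set is {p0, p1, p2, p3, p5, p7, p8, p10, p12, p16, p17}.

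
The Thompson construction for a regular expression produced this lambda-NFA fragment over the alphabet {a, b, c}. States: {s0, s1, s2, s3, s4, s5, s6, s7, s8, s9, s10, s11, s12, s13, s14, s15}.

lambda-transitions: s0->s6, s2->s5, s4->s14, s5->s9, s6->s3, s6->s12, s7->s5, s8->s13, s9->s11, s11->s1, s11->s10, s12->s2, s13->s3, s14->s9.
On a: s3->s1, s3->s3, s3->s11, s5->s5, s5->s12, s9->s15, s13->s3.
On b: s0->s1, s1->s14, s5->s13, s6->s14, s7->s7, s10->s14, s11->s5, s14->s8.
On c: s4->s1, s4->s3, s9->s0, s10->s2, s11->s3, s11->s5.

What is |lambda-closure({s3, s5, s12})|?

8

Start with {s3, s5, s12}.
From s5 via lambda: add s9.
From s12 via lambda: add s2.
From s9 via lambda: add s11.
From s11 via lambda: add s1, s10.
lambda-closure = {s1, s2, s3, s5, s9, s10, s11, s12}, which has 8 states.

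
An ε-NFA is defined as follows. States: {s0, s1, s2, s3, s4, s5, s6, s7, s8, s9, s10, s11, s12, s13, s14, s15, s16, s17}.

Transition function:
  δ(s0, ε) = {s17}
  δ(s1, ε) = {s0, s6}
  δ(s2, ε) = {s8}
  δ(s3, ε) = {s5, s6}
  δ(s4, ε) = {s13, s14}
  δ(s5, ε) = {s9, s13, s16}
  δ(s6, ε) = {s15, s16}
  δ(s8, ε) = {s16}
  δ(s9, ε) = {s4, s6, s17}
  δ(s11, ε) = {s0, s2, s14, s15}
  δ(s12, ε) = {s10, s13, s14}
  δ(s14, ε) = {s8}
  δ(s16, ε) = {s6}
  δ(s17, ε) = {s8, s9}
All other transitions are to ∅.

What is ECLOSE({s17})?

{s4, s6, s8, s9, s13, s14, s15, s16, s17}

Start with {s17}.
From s17 via ε: add s8, s9.
From s8 via ε: add s16.
From s9 via ε: add s4, s6.
From s4 via ε: add s13, s14.
From s6 via ε: add s15.
No new states can be added; the closed set is {s4, s6, s8, s9, s13, s14, s15, s16, s17}.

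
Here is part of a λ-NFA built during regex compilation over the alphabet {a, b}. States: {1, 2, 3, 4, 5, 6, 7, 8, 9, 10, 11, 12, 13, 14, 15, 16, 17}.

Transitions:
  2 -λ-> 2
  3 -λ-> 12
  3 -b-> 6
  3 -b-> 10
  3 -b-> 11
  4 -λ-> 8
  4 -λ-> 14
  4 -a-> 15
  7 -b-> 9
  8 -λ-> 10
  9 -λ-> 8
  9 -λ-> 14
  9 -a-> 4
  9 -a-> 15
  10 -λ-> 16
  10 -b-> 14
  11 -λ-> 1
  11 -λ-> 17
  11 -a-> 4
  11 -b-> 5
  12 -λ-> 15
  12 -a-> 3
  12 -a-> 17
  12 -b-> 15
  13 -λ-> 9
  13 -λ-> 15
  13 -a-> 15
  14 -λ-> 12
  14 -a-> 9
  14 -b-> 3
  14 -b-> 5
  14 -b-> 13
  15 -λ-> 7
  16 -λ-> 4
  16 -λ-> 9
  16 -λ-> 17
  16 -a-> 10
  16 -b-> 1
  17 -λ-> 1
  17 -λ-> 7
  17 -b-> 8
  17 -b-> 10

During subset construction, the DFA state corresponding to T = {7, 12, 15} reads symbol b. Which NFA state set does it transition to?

{1, 4, 7, 8, 9, 10, 12, 14, 15, 16, 17}

7 on b → {9}.
12 on b → {15}.
No b-transition from 15.
Union after reading b: {9, 15}.
Now take the λ-closure:
From 9 via λ: add 8, 14.
From 15 via λ: add 7.
From 8 via λ: add 10.
From 14 via λ: add 12.
From 10 via λ: add 16.
From 16 via λ: add 4, 17.
From 17 via λ: add 1.
No new states can be added; the closed set is {1, 4, 7, 8, 9, 10, 12, 14, 15, 16, 17}.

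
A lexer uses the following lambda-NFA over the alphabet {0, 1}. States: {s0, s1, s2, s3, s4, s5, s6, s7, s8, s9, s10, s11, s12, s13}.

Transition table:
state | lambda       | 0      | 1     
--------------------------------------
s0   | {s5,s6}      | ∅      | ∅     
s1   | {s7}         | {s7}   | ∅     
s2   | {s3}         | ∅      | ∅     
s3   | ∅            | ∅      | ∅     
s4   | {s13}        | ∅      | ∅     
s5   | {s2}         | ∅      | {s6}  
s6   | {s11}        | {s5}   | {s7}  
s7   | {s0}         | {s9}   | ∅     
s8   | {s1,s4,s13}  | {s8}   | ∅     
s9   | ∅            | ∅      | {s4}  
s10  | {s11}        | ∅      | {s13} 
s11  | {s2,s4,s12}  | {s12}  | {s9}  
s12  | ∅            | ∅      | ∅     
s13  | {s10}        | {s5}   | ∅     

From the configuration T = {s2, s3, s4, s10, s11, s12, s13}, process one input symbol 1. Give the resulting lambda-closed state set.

s10 on 1 → {s13}.
s11 on 1 → {s9}.
No 1-transition from s2, s3, s4, s12, s13.
Union after reading 1: {s9, s13}.
Now take the lambda-closure:
From s13 via lambda: add s10.
From s10 via lambda: add s11.
From s11 via lambda: add s2, s4, s12.
From s2 via lambda: add s3.
No new states can be added; the closed set is {s2, s3, s4, s9, s10, s11, s12, s13}.

{s2, s3, s4, s9, s10, s11, s12, s13}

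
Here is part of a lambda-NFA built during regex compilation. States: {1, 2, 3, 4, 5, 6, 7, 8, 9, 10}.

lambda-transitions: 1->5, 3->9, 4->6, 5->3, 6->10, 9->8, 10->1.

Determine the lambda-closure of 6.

Start with {6}.
From 6 via lambda: add 10.
From 10 via lambda: add 1.
From 1 via lambda: add 5.
From 5 via lambda: add 3.
From 3 via lambda: add 9.
From 9 via lambda: add 8.
No new states can be added; the closed set is {1, 3, 5, 6, 8, 9, 10}.

{1, 3, 5, 6, 8, 9, 10}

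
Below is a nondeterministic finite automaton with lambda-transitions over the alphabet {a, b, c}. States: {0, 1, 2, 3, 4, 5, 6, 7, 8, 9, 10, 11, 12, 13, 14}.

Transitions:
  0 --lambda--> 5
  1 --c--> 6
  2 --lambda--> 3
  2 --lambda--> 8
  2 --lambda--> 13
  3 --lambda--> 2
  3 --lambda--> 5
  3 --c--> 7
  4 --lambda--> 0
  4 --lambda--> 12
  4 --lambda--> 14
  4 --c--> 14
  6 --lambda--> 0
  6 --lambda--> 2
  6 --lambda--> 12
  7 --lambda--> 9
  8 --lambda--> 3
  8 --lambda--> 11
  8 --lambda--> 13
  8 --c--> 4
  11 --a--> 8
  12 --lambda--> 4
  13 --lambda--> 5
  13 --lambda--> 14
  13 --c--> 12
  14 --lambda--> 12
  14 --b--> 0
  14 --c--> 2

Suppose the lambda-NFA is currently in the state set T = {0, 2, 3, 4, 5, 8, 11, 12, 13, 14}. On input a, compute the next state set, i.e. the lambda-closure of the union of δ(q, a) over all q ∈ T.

{0, 2, 3, 4, 5, 8, 11, 12, 13, 14}

11 on a → {8}.
No a-transition from 0, 2, 3, 4, 5, 8, 12, 13, 14.
Union after reading a: {8}.
Now take the lambda-closure:
From 8 via lambda: add 3, 11, 13.
From 3 via lambda: add 2, 5.
From 13 via lambda: add 14.
From 14 via lambda: add 12.
From 12 via lambda: add 4.
From 4 via lambda: add 0.
No new states can be added; the closed set is {0, 2, 3, 4, 5, 8, 11, 12, 13, 14}.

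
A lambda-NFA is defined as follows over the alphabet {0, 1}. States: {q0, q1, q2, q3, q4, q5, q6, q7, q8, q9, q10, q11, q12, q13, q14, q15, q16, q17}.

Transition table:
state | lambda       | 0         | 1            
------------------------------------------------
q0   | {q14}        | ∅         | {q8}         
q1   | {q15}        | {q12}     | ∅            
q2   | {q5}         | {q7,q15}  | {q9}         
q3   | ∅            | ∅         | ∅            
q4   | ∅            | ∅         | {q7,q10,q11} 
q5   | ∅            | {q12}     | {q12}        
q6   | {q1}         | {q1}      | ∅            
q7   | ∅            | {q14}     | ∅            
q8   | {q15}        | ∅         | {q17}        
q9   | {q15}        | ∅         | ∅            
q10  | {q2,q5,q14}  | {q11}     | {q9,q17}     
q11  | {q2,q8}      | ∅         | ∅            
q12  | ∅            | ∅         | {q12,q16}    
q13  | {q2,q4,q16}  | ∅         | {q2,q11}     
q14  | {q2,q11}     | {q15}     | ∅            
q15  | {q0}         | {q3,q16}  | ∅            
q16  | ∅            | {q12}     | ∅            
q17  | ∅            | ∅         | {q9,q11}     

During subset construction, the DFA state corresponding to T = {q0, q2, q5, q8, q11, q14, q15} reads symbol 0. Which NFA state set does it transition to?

{q0, q2, q3, q5, q7, q8, q11, q12, q14, q15, q16}

q2 on 0 → {q7, q15}.
q5 on 0 → {q12}.
q14 on 0 → {q15}.
q15 on 0 → {q3, q16}.
No 0-transition from q0, q8, q11.
Union after reading 0: {q3, q7, q12, q15, q16}.
Now take the lambda-closure:
From q15 via lambda: add q0.
From q0 via lambda: add q14.
From q14 via lambda: add q2, q11.
From q2 via lambda: add q5.
From q11 via lambda: add q8.
No new states can be added; the closed set is {q0, q2, q3, q5, q7, q8, q11, q12, q14, q15, q16}.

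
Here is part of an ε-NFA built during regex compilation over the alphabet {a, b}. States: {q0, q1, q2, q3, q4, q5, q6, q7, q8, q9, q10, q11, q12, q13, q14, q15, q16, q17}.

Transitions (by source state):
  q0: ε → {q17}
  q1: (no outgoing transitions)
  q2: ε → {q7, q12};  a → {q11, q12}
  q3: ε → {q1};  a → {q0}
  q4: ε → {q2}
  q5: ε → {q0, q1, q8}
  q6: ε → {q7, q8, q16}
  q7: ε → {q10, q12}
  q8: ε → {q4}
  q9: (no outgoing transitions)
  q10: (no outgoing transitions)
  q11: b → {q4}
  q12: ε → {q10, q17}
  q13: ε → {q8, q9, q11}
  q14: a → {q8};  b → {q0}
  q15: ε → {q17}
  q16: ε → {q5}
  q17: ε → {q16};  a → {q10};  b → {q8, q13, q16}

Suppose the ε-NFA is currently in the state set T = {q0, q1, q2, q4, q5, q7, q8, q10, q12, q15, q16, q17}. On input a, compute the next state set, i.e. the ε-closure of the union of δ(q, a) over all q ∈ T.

{q0, q1, q2, q4, q5, q7, q8, q10, q11, q12, q16, q17}

q2 on a → {q11, q12}.
q17 on a → {q10}.
No a-transition from q0, q1, q4, q5, q7, q8, q10, q12, q15, q16.
Union after reading a: {q10, q11, q12}.
Now take the ε-closure:
From q12 via ε: add q17.
From q17 via ε: add q16.
From q16 via ε: add q5.
From q5 via ε: add q0, q1, q8.
From q8 via ε: add q4.
From q4 via ε: add q2.
From q2 via ε: add q7.
No new states can be added; the closed set is {q0, q1, q2, q4, q5, q7, q8, q10, q11, q12, q16, q17}.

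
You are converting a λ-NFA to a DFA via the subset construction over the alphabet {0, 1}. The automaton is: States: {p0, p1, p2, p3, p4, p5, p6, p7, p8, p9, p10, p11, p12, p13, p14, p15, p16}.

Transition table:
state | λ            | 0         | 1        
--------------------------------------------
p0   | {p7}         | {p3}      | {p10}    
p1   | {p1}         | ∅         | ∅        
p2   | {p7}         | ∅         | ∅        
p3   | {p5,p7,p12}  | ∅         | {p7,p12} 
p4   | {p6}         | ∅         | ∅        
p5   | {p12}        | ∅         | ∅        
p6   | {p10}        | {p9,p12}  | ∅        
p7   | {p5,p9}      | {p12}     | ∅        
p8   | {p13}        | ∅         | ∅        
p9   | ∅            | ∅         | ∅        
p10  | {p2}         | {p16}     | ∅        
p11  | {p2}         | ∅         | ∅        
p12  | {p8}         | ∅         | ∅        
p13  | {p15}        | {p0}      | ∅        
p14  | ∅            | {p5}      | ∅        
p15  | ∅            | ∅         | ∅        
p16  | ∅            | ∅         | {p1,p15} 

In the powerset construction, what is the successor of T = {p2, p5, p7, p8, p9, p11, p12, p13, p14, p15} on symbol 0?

{p0, p5, p7, p8, p9, p12, p13, p15}

p7 on 0 → {p12}.
p13 on 0 → {p0}.
p14 on 0 → {p5}.
No 0-transition from p2, p5, p8, p9, p11, p12, p15.
Union after reading 0: {p0, p5, p12}.
Now take the λ-closure:
From p0 via λ: add p7.
From p12 via λ: add p8.
From p7 via λ: add p9.
From p8 via λ: add p13.
From p13 via λ: add p15.
No new states can be added; the closed set is {p0, p5, p7, p8, p9, p12, p13, p15}.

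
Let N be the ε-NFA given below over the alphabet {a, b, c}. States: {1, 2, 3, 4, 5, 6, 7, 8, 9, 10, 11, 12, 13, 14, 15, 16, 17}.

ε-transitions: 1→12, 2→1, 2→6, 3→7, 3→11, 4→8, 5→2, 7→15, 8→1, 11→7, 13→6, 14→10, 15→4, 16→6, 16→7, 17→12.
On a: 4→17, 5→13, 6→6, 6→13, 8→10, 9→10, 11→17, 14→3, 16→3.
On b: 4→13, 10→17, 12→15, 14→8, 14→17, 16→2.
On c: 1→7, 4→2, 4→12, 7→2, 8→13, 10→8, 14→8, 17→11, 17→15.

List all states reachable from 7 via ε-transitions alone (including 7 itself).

Start with {7}.
From 7 via ε: add 15.
From 15 via ε: add 4.
From 4 via ε: add 8.
From 8 via ε: add 1.
From 1 via ε: add 12.
No new states can be added; the closed set is {1, 4, 7, 8, 12, 15}.

{1, 4, 7, 8, 12, 15}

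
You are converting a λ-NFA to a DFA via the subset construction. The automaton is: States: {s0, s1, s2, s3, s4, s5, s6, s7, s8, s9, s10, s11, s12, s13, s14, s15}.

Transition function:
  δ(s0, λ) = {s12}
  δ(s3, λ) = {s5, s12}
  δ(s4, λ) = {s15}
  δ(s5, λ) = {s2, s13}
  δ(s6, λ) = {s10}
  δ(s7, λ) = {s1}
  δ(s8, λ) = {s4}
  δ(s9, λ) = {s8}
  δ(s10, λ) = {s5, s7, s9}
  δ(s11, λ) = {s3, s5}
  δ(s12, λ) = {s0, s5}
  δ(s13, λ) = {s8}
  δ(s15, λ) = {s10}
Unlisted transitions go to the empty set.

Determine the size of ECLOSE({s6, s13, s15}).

11

Start with {s6, s13, s15}.
From s6 via λ: add s10.
From s13 via λ: add s8.
From s8 via λ: add s4.
From s10 via λ: add s5, s7, s9.
From s5 via λ: add s2.
From s7 via λ: add s1.
λ-closure = {s1, s2, s4, s5, s6, s7, s8, s9, s10, s13, s15}, which has 11 states.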